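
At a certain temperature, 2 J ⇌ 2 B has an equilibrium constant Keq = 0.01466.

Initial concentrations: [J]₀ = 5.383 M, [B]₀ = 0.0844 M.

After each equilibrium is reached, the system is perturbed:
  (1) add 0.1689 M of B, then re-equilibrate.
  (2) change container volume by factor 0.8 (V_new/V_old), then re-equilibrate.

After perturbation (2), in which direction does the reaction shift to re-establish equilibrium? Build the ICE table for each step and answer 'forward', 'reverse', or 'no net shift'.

Q₀ = 2.4583e-04 vs Keq = 0.01466 ⇒ Q<K, forward
Step 1:
                    J           B
  I             5.383      0.0844
  C           -0.5061      0.5061
  E             4.877      0.5905
  solve Keq expr → x = 0.253; check Q = 0.01466
Then add 0.1689 M of B.
Step 2:
                    J           B
  I             4.877      0.7594
  C            0.1507     -0.1507
  E             5.028      0.6087
  solve Keq expr → x = -0.07533; check Q = 0.01466
Then change container volume by factor 0.8 (V_new/V_old).
Step 3:
                    J           B
  I             6.284      0.7609
  C                 0           0
  E             6.284      0.7609
  solve Keq expr → x = 0; check Q = 0.01466

Direction: no net shift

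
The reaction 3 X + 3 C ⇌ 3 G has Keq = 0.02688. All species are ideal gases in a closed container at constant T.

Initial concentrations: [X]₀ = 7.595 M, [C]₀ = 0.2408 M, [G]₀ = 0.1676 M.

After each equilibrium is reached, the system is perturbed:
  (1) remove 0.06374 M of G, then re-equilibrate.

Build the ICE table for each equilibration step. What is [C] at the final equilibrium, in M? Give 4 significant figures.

[C]_eq = 0.1065 M

Q₀ = 7.6961e-04 vs Keq = 0.02688 ⇒ Q<K, forward
Step 1:
                   X          C          G
  init         7.595     0.2408     0.1676
  Δ          -0.1148    -0.1148     0.1148
  eq            7.48      0.126     0.2824
  solve Keq expr → x = 0.03826; check Q = 0.02688
Then remove 0.06374 M of G.
Step 2:
                   X          C          G
  init          7.48      0.126     0.2186
  Δ         -0.01948   -0.01948    0.01948
  eq           7.461     0.1065     0.2381
  solve Keq expr → x = 0.006492; check Q = 0.02688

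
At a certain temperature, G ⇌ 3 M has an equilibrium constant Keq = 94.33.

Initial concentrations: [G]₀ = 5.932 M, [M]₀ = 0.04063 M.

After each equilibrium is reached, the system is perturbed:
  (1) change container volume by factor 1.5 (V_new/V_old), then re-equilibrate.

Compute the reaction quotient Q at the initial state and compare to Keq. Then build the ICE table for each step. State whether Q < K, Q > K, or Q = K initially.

Q₀ = 1.1307e-05 vs Keq = 94.33 ⇒ Q<K, forward
Step 1:
                   G          M
  init         5.932    0.04063
  Δ           -2.316      6.947
  eq           3.616      6.987
  solve Keq expr → x = 2.316; check Q = 94.33
Then change container volume by factor 1.5 (V_new/V_old).
Step 2:
                   G          M
  init         2.411      4.658
  Δ          -0.3715      1.115
  eq           2.039      5.773
  solve Keq expr → x = 0.3715; check Q = 94.33

Q₀ = 1.1307e-05; Q < K (proceeds forward)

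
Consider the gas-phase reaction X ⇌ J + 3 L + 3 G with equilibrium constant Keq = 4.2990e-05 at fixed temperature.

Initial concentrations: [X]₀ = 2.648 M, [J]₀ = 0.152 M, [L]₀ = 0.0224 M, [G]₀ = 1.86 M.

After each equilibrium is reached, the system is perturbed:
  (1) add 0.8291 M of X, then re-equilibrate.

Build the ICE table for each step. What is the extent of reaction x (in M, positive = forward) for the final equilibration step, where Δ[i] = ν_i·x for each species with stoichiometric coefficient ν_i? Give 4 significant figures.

x = 0.001411 M

Q₀ = 4.1515e-06 vs Keq = 4.2990e-05 ⇒ Q<K, forward
Step 1:
                    X           J           L           G
  init          2.648       0.152      0.0224        1.86
  Δ         -0.008295    0.008295     0.02488     0.02488
  eq             2.64      0.1603     0.04728       1.885
  solve Keq expr → x = 0.008295; check Q = 4.2990e-05
Then add 0.8291 M of X.
Step 2:
                    X           J           L           G
  init          3.469      0.1603     0.04728       1.885
  Δ         -0.001411    0.001411    0.004233    0.004233
  eq            3.467      0.1617     0.05152       1.889
  solve Keq expr → x = 0.001411; check Q = 4.2990e-05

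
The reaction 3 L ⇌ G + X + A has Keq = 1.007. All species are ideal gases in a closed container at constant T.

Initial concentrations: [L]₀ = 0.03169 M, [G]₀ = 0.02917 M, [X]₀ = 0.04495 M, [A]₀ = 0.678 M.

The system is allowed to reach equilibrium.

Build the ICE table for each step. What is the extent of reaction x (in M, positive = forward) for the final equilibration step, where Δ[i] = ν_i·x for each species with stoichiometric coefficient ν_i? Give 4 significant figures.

x = -0.01284 M

Q₀ = 27.93 vs Keq = 1.007 ⇒ Q>K, reverse
Step 1:
                    L           G           X           A
  init        0.03169     0.02917     0.04495       0.678
  Δ           0.03853    -0.01284    -0.01284    -0.01284
  eq          0.07022     0.01633     0.03211      0.6652
  solve Keq expr → x = -0.01284; check Q = 1.007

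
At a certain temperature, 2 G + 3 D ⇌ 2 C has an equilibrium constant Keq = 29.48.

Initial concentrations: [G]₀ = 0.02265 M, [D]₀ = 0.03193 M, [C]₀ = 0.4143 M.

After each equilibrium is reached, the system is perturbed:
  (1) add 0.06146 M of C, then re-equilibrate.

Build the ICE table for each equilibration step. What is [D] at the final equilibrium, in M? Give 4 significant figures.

Q₀ = 1.0278e+07 vs Keq = 29.48 ⇒ Q>K, reverse
Step 1:
                  G         D         C
  init      0.02265   0.03193    0.4143
  Δ          0.1953    0.2929   -0.1953
  eq         0.2179    0.3248     0.219
  solve Keq expr → x = -0.09763; check Q = 29.48
Then add 0.06146 M of C.
Step 2:
                  G         D         C
  init       0.2179    0.3248    0.2805
  Δ         0.01675   0.02512  -0.01675
  eq         0.2347    0.3499    0.2638
  solve Keq expr → x = -0.008373; check Q = 29.48

[D]_eq = 0.3499 M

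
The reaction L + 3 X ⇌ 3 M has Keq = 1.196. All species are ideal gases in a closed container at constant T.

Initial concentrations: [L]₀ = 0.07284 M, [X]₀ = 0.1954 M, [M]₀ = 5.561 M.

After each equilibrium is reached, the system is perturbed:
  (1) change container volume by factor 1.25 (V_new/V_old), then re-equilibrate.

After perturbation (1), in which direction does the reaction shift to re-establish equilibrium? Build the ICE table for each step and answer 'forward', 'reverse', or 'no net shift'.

Direction: reverse

Q₀ = 3.1646e+05 vs Keq = 1.196 ⇒ Q>K, reverse
Step 1:
                   L          X          M
  init       0.07284     0.1954      5.561
  Δ           0.8743      2.623     -2.623
  eq          0.9472      2.818      2.938
  solve Keq expr → x = -0.8743; check Q = 1.196
Then change container volume by factor 1.25 (V_new/V_old).
Step 2:
                   L          X          M
  init        0.7577      2.255       2.35
  Δ          0.02448    0.07343   -0.07343
  eq          0.7822      2.328      2.277
  solve Keq expr → x = -0.02448; check Q = 1.196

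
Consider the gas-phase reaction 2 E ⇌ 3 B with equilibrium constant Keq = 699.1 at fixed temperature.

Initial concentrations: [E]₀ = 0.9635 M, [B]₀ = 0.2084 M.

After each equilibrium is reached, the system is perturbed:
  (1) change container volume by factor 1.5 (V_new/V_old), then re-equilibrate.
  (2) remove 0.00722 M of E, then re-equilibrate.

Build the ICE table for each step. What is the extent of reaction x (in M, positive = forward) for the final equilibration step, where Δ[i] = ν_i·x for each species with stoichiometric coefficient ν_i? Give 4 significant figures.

x = -0.003322 M

Q₀ = 0.00975 vs Keq = 699.1 ⇒ Q<K, forward
Step 1:
                  E         B
  init       0.9635    0.2084
  Δ         -0.8909     1.336
  eq        0.07261     1.545
  solve Keq expr → x = 0.4454; check Q = 699.1
Then change container volume by factor 1.5 (V_new/V_old).
Step 2:
                  E         B
  init      0.04841      1.03
  Δ       -0.008175   0.01226
  eq        0.04023     1.042
  solve Keq expr → x = 0.004088; check Q = 699.1
Then remove 0.00722 M of E.
Step 3:
                  E         B
  init      0.03301     1.042
  Δ        0.006644 -0.009966
  eq        0.03966     1.032
  solve Keq expr → x = -0.003322; check Q = 699.1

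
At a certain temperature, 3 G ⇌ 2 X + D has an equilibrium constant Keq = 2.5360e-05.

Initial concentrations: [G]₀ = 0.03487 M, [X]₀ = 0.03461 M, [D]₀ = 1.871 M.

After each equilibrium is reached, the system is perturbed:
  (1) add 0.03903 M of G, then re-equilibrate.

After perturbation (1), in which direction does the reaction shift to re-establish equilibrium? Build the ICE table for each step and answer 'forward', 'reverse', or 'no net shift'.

Q₀ = 52.86 vs Keq = 2.5360e-05 ⇒ Q>K, reverse
Step 1:
                    G           X           D
  Initial     0.03487     0.03461       1.871
  Change      0.05177    -0.03452    -0.01726
  Equil       0.08664  9.4331e-05       1.854
  solve Keq expr → x = -0.01726; check Q = 2.5360e-05
Then add 0.03903 M of G.
Step 2:
                    G           X           D
  Initial      0.1257  9.4331e-05       1.854
  Change  -1.0537e-04  7.0245e-05  3.5122e-05
  Equil        0.1256  1.6458e-04       1.854
  solve Keq expr → x = 3.5122e-05; check Q = 2.5360e-05

Direction: forward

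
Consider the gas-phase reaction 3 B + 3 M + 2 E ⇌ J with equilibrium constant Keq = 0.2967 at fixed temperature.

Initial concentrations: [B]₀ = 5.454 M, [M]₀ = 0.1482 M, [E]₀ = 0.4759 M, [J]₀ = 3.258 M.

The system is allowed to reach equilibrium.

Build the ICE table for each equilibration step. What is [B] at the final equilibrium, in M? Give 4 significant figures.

[B]_eq = 5.788 M

Q₀ = 27.24 vs Keq = 0.2967 ⇒ Q>K, reverse
Step 1:
                  B         M         E         J
  init        5.454    0.1482    0.4759     3.258
  Δ           0.334     0.334    0.2226   -0.1113
  eq          5.788    0.4822    0.6985     3.147
  solve Keq expr → x = -0.1113; check Q = 0.2967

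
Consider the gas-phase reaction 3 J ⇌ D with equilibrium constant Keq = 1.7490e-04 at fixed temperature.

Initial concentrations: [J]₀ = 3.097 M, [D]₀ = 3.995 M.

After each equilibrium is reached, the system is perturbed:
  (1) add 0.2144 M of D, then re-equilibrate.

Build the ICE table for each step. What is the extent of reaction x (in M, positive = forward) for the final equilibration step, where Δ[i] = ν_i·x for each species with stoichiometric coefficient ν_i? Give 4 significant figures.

Q₀ = 0.1345 vs Keq = 1.7490e-04 ⇒ Q>K, reverse
Step 1:
                   J          D
  init         3.097      3.995
  Δ            10.63     -3.543
  eq           13.73     0.4522
  solve Keq expr → x = -3.543; check Q = 1.7490e-04
Then add 0.2144 M of D.
Step 2:
                   J          D
  init         13.73     0.6666
  Δ            0.492     -0.164
  eq           14.22     0.5026
  solve Keq expr → x = -0.164; check Q = 1.7490e-04

x = -0.164 M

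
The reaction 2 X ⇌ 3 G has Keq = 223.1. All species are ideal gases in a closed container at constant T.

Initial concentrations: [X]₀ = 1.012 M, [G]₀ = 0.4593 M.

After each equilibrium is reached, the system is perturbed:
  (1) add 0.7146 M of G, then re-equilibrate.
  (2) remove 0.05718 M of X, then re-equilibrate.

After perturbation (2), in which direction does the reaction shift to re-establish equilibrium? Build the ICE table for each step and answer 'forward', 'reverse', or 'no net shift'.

Q₀ = 0.09461 vs Keq = 223.1 ⇒ Q<K, forward
Step 1:
                   X          G
  I            1.012     0.4593
  C          -0.8576      1.286
  E           0.1544      1.746
  solve Keq expr → x = 0.4288; check Q = 223.1
Then add 0.7146 M of G.
Step 2:
                   X          G
  I           0.1544       2.46
  C          0.08429    -0.1264
  E           0.2387      2.334
  solve Keq expr → x = -0.04214; check Q = 223.1
Then remove 0.05718 M of X.
Step 3:
                   X          G
  I           0.1815      2.334
  C          0.04655   -0.06982
  E           0.2281      2.264
  solve Keq expr → x = -0.02327; check Q = 223.1

Direction: reverse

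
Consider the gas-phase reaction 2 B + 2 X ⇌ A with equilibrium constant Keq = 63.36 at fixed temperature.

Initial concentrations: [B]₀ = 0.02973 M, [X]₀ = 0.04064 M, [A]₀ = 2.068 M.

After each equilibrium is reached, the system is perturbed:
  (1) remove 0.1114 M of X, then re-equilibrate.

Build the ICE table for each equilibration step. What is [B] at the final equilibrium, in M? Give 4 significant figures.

[B]_eq = 0.4666 M

Q₀ = 1.4166e+06 vs Keq = 63.36 ⇒ Q>K, reverse
Step 1:
                  B         X         A
  I         0.02973   0.04064     2.068
  C          0.3798    0.3798   -0.1899
  E          0.4095    0.4204     1.878
  solve Keq expr → x = -0.1899; check Q = 63.36
Then remove 0.1114 M of X.
Step 2:
                  B         X         A
  I          0.4095     0.309     1.878
  C         0.05712   0.05712  -0.02856
  E          0.4666    0.3661      1.85
  solve Keq expr → x = -0.02856; check Q = 63.36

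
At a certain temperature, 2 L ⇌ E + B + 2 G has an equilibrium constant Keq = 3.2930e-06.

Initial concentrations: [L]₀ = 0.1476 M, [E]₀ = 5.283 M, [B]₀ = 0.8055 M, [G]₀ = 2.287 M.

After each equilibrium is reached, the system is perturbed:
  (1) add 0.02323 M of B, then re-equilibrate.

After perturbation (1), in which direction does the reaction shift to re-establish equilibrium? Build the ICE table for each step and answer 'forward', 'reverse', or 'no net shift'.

Q₀ = 1022 vs Keq = 3.2930e-06 ⇒ Q>K, reverse
Step 1:
                  L         E         B         G
  I          0.1476     5.283    0.8055     2.287
  C           1.611   -0.8055   -0.8055    -1.611
  E           1.759     4.478 4.9771e-06     0.676
  solve Keq expr → x = -0.8055; check Q = 3.2930e-06
Then add 0.02323 M of B.
Step 2:
                  L         E         B         G
  I           1.759     4.478   0.02323     0.676
  C         0.04646  -0.02323  -0.02323  -0.04646
  E           1.805     4.454 6.0776e-06    0.6296
  solve Keq expr → x = -0.02323; check Q = 3.2930e-06

Direction: reverse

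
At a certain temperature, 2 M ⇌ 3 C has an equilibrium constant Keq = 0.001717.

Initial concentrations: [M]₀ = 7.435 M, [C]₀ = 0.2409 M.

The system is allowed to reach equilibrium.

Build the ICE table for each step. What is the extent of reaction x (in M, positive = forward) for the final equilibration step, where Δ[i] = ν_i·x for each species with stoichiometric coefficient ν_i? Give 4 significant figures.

Q₀ = 2.5290e-04 vs Keq = 0.001717 ⇒ Q<K, forward
Step 1:
                   M          C
  I            7.435     0.2409
  C          -0.1397     0.2095
  E            7.295     0.4504
  solve Keq expr → x = 0.06984; check Q = 0.001717

x = 0.06984 M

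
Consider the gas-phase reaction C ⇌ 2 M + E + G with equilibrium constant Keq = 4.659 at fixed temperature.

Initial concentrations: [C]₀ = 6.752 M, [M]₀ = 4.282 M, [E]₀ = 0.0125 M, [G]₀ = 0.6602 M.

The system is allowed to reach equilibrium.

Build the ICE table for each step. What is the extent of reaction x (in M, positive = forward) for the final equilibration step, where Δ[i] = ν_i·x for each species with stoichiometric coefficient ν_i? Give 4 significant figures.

Q₀ = 0.02241 vs Keq = 4.659 ⇒ Q<K, forward
Step 1:
                   C          M          E          G
  Initial      6.752      4.282     0.0125     0.6602
  Change     -0.6659      1.332     0.6659     0.6659
  Equil        6.086      5.614     0.6784      1.326
  solve Keq expr → x = 0.6659; check Q = 4.659

x = 0.6659 M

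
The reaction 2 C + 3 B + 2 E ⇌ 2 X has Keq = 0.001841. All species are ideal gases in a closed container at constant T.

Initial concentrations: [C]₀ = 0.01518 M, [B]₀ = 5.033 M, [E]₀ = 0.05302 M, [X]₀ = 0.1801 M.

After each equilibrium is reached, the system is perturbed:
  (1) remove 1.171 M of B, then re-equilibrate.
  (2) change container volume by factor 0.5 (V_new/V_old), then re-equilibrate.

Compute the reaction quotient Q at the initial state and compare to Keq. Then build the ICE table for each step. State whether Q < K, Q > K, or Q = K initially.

Q₀ = 392.8 vs Keq = 0.001841 ⇒ Q>K, reverse
Step 1:
                  C         B         E         X
  init      0.01518     5.033   0.05302    0.1801
  Δ          0.1606    0.2409    0.1606   -0.1606
  eq         0.1758     5.274    0.2136   0.01951
  solve Keq expr → x = -0.08029; check Q = 0.001841
Then remove 1.171 M of B.
Step 2:
                  C         B         E         X
  init       0.1758     4.103    0.2136   0.01951
  Δ        0.005331  0.007997  0.005331 -0.005331
  eq         0.1811     4.111    0.2189   0.01418
  solve Keq expr → x = -0.002666; check Q = 0.001841
Then change container volume by factor 0.5 (V_new/V_old).
Step 3:
                  C         B         E         X
  init       0.3622     8.222    0.4379   0.02836
  Δ        -0.07494   -0.1124  -0.07494   0.07494
  eq         0.2873     8.109    0.3629    0.1033
  solve Keq expr → x = 0.03747; check Q = 0.001841

Q₀ = 392.8; Q > K (proceeds reverse)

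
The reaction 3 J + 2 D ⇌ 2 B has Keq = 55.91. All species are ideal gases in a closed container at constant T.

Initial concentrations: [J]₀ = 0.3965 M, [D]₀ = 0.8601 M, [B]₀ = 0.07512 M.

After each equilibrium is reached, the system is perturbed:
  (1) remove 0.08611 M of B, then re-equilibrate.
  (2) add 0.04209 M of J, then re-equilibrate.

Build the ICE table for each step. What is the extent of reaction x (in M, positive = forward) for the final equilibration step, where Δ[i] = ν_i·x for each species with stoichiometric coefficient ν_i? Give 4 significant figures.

Q₀ = 0.1224 vs Keq = 55.91 ⇒ Q<K, forward
Step 1:
                   J          D          B
  I           0.3965     0.8601    0.07512
  C          -0.2628    -0.1752     0.1752
  E           0.1337     0.6849     0.2503
  solve Keq expr → x = 0.0876; check Q = 55.91
Then remove 0.08611 M of B.
Step 2:
                   J          D          B
  I           0.1337     0.6849     0.1642
  C         -0.02444    -0.0163     0.0163
  E           0.1092     0.6686     0.1805
  solve Keq expr → x = 0.008148; check Q = 55.91
Then add 0.04209 M of J.
Step 3:
                   J          D          B
  I           0.1513     0.6686     0.1805
  C         -0.03131   -0.02087    0.02087
  E             0.12     0.6477     0.2014
  solve Keq expr → x = 0.01044; check Q = 55.91

x = 0.01044 M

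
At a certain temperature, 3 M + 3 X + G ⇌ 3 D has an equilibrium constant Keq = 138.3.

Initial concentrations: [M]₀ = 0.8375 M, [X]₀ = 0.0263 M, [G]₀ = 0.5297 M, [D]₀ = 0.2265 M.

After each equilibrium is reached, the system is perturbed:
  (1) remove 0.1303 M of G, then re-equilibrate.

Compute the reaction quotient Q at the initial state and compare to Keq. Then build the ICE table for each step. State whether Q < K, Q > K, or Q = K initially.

Q₀ = 2053; Q > K (proceeds reverse)

Q₀ = 2053 vs Keq = 138.3 ⇒ Q>K, reverse
Step 1:
                    M           X           G           D
  I            0.8375      0.0263      0.5297      0.2265
  C           0.02814     0.02814    0.009381    -0.02814
  E            0.8656     0.05444      0.5391      0.1984
  solve Keq expr → x = -0.009381; check Q = 138.3
Then remove 0.1303 M of G.
Step 2:
                    M           X           G           D
  I            0.8656     0.05444      0.4088      0.1984
  C            0.0038      0.0038    0.001267     -0.0038
  E            0.8694     0.05824        0.41      0.1946
  solve Keq expr → x = -0.001267; check Q = 138.3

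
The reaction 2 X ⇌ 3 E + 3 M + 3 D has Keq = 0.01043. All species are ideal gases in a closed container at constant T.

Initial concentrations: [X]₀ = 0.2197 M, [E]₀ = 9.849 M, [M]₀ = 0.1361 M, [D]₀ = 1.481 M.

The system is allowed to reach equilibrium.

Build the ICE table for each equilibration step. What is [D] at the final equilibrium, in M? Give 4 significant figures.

Q₀ = 162.1 vs Keq = 0.01043 ⇒ Q>K, reverse
Step 1:
                  X         E         M         D
  I          0.2197     9.849    0.1361     1.481
  C         0.08571   -0.1286   -0.1286   -0.1286
  E          0.3054      9.72  0.007537     1.352
  solve Keq expr → x = -0.04285; check Q = 0.01043

[D]_eq = 1.352 M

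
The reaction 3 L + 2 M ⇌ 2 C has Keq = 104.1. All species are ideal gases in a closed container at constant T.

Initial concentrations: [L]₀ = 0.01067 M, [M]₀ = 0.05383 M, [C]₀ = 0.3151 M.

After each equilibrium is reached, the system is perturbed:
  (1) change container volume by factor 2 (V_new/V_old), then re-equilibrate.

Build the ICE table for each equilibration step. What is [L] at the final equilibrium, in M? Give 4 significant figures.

Q₀ = 2.8207e+07 vs Keq = 104.1 ⇒ Q>K, reverse
Step 1:
                   L          M          C
  init       0.01067    0.05383     0.3151
  Δ           0.1989     0.1326    -0.1326
  eq          0.2096     0.1864     0.1825
  solve Keq expr → x = -0.0663; check Q = 104.1
Then change container volume by factor 2 (V_new/V_old).
Step 2:
                   L          M          C
  init        0.1048    0.09322    0.09125
  Δ          0.03838    0.02559   -0.02559
  eq          0.1432     0.1188    0.06566
  solve Keq expr → x = -0.01279; check Q = 104.1

[L]_eq = 0.1432 M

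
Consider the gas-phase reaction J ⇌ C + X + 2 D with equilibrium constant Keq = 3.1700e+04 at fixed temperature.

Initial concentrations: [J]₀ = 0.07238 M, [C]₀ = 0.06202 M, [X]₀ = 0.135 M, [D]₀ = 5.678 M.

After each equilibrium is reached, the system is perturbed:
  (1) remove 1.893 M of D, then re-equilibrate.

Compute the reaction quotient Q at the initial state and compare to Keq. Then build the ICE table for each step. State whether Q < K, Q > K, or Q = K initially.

Q₀ = 3.729; Q < K (proceeds forward)

Q₀ = 3.729 vs Keq = 3.1700e+04 ⇒ Q<K, forward
Step 1:
                    J           C           X           D
  I           0.07238     0.06202       0.135       5.678
  C          -0.07235     0.07235     0.07235      0.1447
  E        2.9799e-05      0.1344      0.2074       5.823
  solve Keq expr → x = 0.07235; check Q = 3.1700e+04
Then remove 1.893 M of D.
Step 2:
                    J           C           X           D
  I        2.9799e-05      0.1344      0.2074        3.93
  C       -1.6223e-05  1.6223e-05  1.6223e-05  3.2446e-05
  E        1.3576e-05      0.1344      0.2074        3.93
  solve Keq expr → x = 1.6223e-05; check Q = 3.1700e+04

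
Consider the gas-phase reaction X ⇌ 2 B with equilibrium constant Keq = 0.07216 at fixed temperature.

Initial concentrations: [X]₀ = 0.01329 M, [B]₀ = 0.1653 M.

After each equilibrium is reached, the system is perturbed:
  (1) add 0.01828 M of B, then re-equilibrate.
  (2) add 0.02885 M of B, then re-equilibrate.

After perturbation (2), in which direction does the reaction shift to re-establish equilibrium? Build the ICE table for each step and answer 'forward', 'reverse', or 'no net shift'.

Direction: reverse

Q₀ = 2.056 vs Keq = 0.07216 ⇒ Q>K, reverse
Step 1:
                    X           B
  I           0.01329      0.1653
  C            0.0491     -0.0982
  E           0.06239      0.0671
  solve Keq expr → x = -0.0491; check Q = 0.07216
Then add 0.01828 M of B.
Step 2:
                    X           B
  I           0.06239     0.08538
  C          0.007245    -0.01449
  E           0.06964     0.07089
  solve Keq expr → x = -0.007245; check Q = 0.07216
Then add 0.02885 M of B.
Step 3:
                    X           B
  I           0.06964     0.09974
  C           0.01159    -0.02318
  E           0.08123     0.07656
  solve Keq expr → x = -0.01159; check Q = 0.07216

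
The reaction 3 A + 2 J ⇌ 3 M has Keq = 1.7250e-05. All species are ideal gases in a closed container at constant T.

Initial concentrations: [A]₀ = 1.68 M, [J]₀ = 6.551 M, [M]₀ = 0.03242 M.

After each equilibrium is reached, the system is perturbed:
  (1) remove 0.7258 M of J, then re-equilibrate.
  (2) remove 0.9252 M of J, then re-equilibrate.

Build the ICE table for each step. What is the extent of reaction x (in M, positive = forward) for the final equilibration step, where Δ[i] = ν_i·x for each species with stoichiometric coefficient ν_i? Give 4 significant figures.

x = -0.004445 M

Q₀ = 1.6745e-07 vs Keq = 1.7250e-05 ⇒ Q<K, forward
Step 1:
                   A          J          M
  init          1.68      6.551    0.03242
  Δ          -0.1087   -0.07245     0.1087
  eq           1.571      6.479     0.1411
  solve Keq expr → x = 0.03623; check Q = 1.7250e-05
Then remove 0.7258 M of J.
Step 2:
                   A          J          M
  init         1.571      5.753     0.1411
  Δ          0.00983   0.006554   -0.00983
  eq           1.581      5.759     0.1313
  solve Keq expr → x = -0.003277; check Q = 1.7250e-05
Then remove 0.9252 M of J.
Step 3:
                   A          J          M
  init         1.581      4.834     0.1313
  Δ          0.01333    0.00889   -0.01333
  eq           1.594      4.843     0.1179
  solve Keq expr → x = -0.004445; check Q = 1.7250e-05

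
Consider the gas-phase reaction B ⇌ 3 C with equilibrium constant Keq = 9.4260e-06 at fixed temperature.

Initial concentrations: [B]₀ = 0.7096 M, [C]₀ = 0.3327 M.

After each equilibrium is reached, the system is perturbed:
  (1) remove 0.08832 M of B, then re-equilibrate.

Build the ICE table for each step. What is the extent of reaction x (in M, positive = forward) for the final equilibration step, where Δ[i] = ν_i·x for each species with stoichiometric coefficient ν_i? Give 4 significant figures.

Q₀ = 0.0519 vs Keq = 9.4260e-06 ⇒ Q>K, reverse
Step 1:
                   B          C
  I           0.7096     0.3327
  C           0.1043     -0.313
  E           0.8139    0.01972
  solve Keq expr → x = -0.1043; check Q = 9.4260e-06
Then remove 0.08832 M of B.
Step 2:
                   B          C
  I           0.7256    0.01972
  C       2.4624e-04 -7.3872e-04
  E           0.7259    0.01898
  solve Keq expr → x = -2.4624e-04; check Q = 9.4260e-06

x = -2.4624e-04 M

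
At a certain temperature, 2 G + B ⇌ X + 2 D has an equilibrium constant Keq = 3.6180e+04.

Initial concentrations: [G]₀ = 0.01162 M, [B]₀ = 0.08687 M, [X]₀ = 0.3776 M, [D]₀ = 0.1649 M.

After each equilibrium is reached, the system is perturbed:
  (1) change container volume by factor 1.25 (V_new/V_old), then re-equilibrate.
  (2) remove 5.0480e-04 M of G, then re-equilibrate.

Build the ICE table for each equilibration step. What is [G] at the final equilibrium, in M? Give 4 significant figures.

Q₀ = 875.4 vs Keq = 3.6180e+04 ⇒ Q<K, forward
Step 1:
                  G         B         X         D
  Initial   0.01162   0.08687    0.3776    0.1649
  Change  -0.009639 -0.004819  0.004819  0.009639
  Equil    0.001981   0.08205    0.3824    0.1745
  solve Keq expr → x = 0.004819; check Q = 3.6180e+04
Then change container volume by factor 1.25 (V_new/V_old).
Step 2:
                  G         B         X         D
  Initial  0.001585   0.06564    0.3059    0.1396
  Change          0         0         0         0
  Equil    0.001585   0.06564    0.3059    0.1396
  solve Keq expr → x = 0; check Q = 3.6180e+04
Then remove 5.0480e-04 M of G.
Step 3:
                  G         B         X         D
  Initial   0.00108   0.06564    0.3059    0.1396
  Change  4.9556e-04 2.4778e-04 -2.4778e-04 -4.9556e-04
  Equil    0.001576   0.06589    0.3057    0.1391
  solve Keq expr → x = -2.4778e-04; check Q = 3.6180e+04

[G]_eq = 0.001576 M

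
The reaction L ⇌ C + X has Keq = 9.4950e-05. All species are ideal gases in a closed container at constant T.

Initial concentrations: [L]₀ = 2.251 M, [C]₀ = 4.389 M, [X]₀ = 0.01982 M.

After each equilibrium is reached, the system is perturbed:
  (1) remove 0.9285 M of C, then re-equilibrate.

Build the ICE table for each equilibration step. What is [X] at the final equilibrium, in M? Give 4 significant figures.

[X]_eq = 6.2663e-05 M

Q₀ = 0.03865 vs Keq = 9.4950e-05 ⇒ Q>K, reverse
Step 1:
                  L         C         X
  init        2.251     4.389   0.01982
  Δ         0.01977  -0.01977  -0.01977
  eq          2.271     4.369 4.9347e-05
  solve Keq expr → x = -0.01977; check Q = 9.4950e-05
Then remove 0.9285 M of C.
Step 2:
                  L         C         X
  init        2.271     3.441 4.9347e-05
  Δ       -1.3316e-05 1.3316e-05 1.3316e-05
  eq          2.271     3.441 6.2663e-05
  solve Keq expr → x = 1.3316e-05; check Q = 9.4950e-05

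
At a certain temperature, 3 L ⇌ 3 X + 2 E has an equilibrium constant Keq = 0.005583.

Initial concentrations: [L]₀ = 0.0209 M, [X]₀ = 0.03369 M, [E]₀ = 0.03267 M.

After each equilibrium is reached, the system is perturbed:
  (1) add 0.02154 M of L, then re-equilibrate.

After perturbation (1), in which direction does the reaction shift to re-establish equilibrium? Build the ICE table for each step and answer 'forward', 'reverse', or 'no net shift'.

Direction: forward

Q₀ = 0.004471 vs Keq = 0.005583 ⇒ Q<K, forward
Step 1:
                  L         X         E
  Initial    0.0209   0.03369   0.03267
  Change  -8.0844e-04 8.0844e-04 5.3896e-04
  Equil     0.02009    0.0345   0.03321
  solve Keq expr → x = 2.6948e-04; check Q = 0.005583
Then add 0.02154 M of L.
Step 2:
                  L         X         E
  Initial   0.04163    0.0345   0.03321
  Change   -0.01118   0.01118  0.007455
  Equil     0.03045   0.04568   0.04066
  solve Keq expr → x = 0.003727; check Q = 0.005583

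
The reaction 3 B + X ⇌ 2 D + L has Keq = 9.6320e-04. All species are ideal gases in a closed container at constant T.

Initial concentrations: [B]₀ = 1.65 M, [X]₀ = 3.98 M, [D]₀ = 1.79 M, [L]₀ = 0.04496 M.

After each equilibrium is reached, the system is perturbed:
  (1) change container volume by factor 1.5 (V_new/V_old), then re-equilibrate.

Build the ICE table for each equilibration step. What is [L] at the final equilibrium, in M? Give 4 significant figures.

Q₀ = 0.008057 vs Keq = 9.6320e-04 ⇒ Q>K, reverse
Step 1:
                  B         X         D         L
  Initial      1.65      3.98      1.79   0.04496
  Change     0.1132   0.03774  -0.07549  -0.03774
  Equil       1.763     4.018     1.715  0.007217
  solve Keq expr → x = -0.03774; check Q = 9.6320e-04
Then change container volume by factor 1.5 (V_new/V_old).
Step 2:
                  B         X         D         L
  Initial     1.175     2.678     1.143  0.004811
  Change   0.004638  0.001546 -0.003092 -0.001546
  Equil        1.18      2.68      1.14  0.003265
  solve Keq expr → x = -0.001546; check Q = 9.6320e-04

[L]_eq = 0.003265 M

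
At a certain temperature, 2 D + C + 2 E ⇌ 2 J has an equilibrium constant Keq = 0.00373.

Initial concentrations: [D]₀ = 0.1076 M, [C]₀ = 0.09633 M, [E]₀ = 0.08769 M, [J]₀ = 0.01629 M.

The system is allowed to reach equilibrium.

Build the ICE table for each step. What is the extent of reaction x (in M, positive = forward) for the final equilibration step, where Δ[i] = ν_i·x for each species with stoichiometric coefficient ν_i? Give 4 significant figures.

Q₀ = 30.94 vs Keq = 0.00373 ⇒ Q>K, reverse
Step 1:
                    D           C           E           J
  I            0.1076     0.09633     0.08769     0.01629
  C           0.01604    0.008018     0.01604    -0.01604
  E            0.1236      0.1043      0.1037  2.5301e-04
  solve Keq expr → x = -0.008018; check Q = 0.00373

x = -0.008018 M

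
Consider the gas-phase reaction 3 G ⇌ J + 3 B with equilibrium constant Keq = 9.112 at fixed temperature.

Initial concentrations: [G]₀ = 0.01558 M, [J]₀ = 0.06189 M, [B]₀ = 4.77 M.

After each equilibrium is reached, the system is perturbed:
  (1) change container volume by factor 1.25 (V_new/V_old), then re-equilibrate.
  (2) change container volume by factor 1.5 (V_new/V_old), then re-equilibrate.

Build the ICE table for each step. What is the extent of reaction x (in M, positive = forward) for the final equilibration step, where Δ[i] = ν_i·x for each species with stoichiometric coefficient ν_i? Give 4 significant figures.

Q₀ = 1.7761e+06 vs Keq = 9.112 ⇒ Q>K, reverse
Step 1:
                   G          J          B
  Initial    0.01558    0.06189       4.77
  Change      0.1834   -0.06115    -0.1834
  Equil        0.199 7.4442e-04      4.587
  solve Keq expr → x = -0.06115; check Q = 9.112
Then change container volume by factor 1.25 (V_new/V_old).
Step 2:
                   G          J          B
  Initial     0.1592 5.9554e-04      3.669
  Change  -4.2792e-04 1.4264e-04 4.2792e-04
  Equil       0.1588 7.3818e-04       3.67
  solve Keq expr → x = 1.4264e-04; check Q = 9.112
Then change container volume by factor 1.5 (V_new/V_old).
Step 3:
                   G          J          B
  Initial     0.1059 4.9212e-04      2.446
  Change  -6.9312e-04 2.3104e-04 6.9312e-04
  Equil       0.1052 7.2316e-04      2.447
  solve Keq expr → x = 2.3104e-04; check Q = 9.112

x = 2.3104e-04 M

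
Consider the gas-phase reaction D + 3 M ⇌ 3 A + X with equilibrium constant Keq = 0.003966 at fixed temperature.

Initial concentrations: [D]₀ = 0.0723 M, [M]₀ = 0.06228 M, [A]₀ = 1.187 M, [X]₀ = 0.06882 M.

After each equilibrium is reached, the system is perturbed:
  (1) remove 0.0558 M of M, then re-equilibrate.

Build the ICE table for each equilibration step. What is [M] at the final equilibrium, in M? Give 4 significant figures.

[M]_eq = 0.2129 M

Q₀ = 6590 vs Keq = 0.003966 ⇒ Q>K, reverse
Step 1:
                    D           M           A           X
  init         0.0723     0.06228       1.187     0.06882
  Δ           0.06881      0.2064     -0.2064    -0.06881
  eq           0.1411      0.2687      0.9806  1.1516e-05
  solve Keq expr → x = -0.06881; check Q = 0.003966
Then remove 0.0558 M of M.
Step 2:
                    D           M           A           X
  init         0.1411      0.2129      0.9806  1.1516e-05
  Δ        5.7856e-06  1.7357e-05 -1.7357e-05 -5.7856e-06
  eq           0.1411      0.2129      0.9806  5.7302e-06
  solve Keq expr → x = -5.7856e-06; check Q = 0.003966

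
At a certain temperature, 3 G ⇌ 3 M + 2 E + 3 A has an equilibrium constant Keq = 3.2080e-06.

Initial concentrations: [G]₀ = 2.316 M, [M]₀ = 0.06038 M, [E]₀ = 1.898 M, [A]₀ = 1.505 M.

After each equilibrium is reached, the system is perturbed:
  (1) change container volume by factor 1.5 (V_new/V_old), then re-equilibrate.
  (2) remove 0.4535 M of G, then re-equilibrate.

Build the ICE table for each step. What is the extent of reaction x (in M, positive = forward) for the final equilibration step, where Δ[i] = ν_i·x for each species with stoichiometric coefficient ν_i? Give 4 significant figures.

x = -0.00189 M

Q₀ = 2.1760e-04 vs Keq = 3.2080e-06 ⇒ Q>K, reverse
Step 1:
                  G         M         E         A
  Initial     2.316   0.06038     1.898     1.505
  Change    0.04466  -0.04466  -0.02978  -0.04466
  Equil       2.361   0.01572     1.868      1.46
  solve Keq expr → x = -0.01489; check Q = 3.2080e-06
Then change container volume by factor 1.5 (V_new/V_old).
Step 2:
                  G         M         E         A
  Initial     1.574   0.01048     1.245    0.9736
  Change  -0.009718  0.009718  0.006478  0.009718
  Equil       1.564    0.0202     1.252    0.9833
  solve Keq expr → x = 0.003239; check Q = 3.2080e-06
Then remove 0.4535 M of G.
Step 3:
                  G         M         E         A
  Initial     1.111    0.0202     1.252    0.9833
  Change    0.00567  -0.00567  -0.00378  -0.00567
  Equil       1.116   0.01453     1.248    0.9776
  solve Keq expr → x = -0.00189; check Q = 3.2080e-06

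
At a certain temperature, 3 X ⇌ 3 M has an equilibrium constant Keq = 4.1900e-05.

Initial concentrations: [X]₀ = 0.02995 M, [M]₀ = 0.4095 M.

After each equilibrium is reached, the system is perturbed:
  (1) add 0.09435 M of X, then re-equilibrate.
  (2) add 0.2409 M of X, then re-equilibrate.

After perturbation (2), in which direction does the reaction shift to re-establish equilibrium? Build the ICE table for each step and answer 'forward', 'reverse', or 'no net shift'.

Direction: forward

Q₀ = 2556 vs Keq = 4.1900e-05 ⇒ Q>K, reverse
Step 1:
                    X           M
  I           0.02995      0.4095
  C            0.3947     -0.3947
  E            0.4247     0.01475
  solve Keq expr → x = -0.1316; check Q = 4.1900e-05
Then add 0.09435 M of X.
Step 2:
                    X           M
  I             0.519     0.01475
  C         -0.003167    0.003167
  E            0.5159     0.01792
  solve Keq expr → x = 0.001056; check Q = 4.1900e-05
Then add 0.2409 M of X.
Step 3:
                    X           M
  I            0.7568     0.01792
  C         -0.008086    0.008086
  E            0.7487       0.026
  solve Keq expr → x = 0.002695; check Q = 4.1900e-05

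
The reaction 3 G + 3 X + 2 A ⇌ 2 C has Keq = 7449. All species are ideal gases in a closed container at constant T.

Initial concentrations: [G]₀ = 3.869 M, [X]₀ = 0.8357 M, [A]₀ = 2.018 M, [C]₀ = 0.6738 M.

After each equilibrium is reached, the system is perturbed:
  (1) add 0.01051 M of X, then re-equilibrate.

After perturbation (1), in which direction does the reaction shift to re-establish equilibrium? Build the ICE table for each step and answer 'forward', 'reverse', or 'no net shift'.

Q₀ = 0.003298 vs Keq = 7449 ⇒ Q<K, forward
Step 1:
                   G          X          A          C
  I            3.869     0.8357      2.018     0.6738
  C          -0.8209    -0.8209    -0.5472     0.5472
  E            3.048    0.01484      1.471      1.221
  solve Keq expr → x = 0.2736; check Q = 7449
Then add 0.01051 M of X.
Step 2:
                   G          X          A          C
  I            3.048    0.02535      1.471      1.221
  C         -0.01036   -0.01036  -0.006904   0.006904
  E            3.038    0.01499      1.464      1.228
  solve Keq expr → x = 0.003452; check Q = 7449

Direction: forward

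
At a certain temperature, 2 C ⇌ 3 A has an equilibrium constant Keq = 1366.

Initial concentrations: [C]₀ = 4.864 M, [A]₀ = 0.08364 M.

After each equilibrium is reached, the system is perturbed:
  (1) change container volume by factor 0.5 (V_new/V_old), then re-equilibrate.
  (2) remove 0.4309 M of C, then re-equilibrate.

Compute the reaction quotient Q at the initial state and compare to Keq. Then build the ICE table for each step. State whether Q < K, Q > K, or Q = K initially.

Q₀ = 2.4732e-05; Q < K (proceeds forward)

Q₀ = 2.4732e-05 vs Keq = 1366 ⇒ Q<K, forward
Step 1:
                    C           A
  I             4.864     0.08364
  C            -4.397       6.595
  E             0.467       6.679
  solve Keq expr → x = 2.198; check Q = 1366
Then change container volume by factor 0.5 (V_new/V_old).
Step 2:
                    C           A
  I            0.9341       13.36
  C             0.317     -0.4755
  E             1.251       12.88
  solve Keq expr → x = -0.1585; check Q = 1366
Then remove 0.4309 M of C.
Step 3:
                    C           A
  I            0.8202       12.88
  C            0.3543     -0.5314
  E             1.174       12.35
  solve Keq expr → x = -0.1771; check Q = 1366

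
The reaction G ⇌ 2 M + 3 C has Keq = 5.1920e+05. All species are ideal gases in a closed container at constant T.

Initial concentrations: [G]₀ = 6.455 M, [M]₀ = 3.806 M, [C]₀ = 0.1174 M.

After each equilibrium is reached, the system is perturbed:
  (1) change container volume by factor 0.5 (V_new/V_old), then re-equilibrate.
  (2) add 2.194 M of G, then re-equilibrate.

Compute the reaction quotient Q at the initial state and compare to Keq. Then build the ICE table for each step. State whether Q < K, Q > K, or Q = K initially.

Q₀ = 0.003631; Q < K (proceeds forward)

Q₀ = 0.003631 vs Keq = 5.1920e+05 ⇒ Q<K, forward
Step 1:
                  G         M         C
  init        6.455     3.806    0.1174
  Δ          -5.087     10.17     15.26
  eq          1.368     13.98     15.38
  solve Keq expr → x = 5.087; check Q = 5.1920e+05
Then change container volume by factor 0.5 (V_new/V_old).
Step 2:
                  G         M         C
  init        2.737     27.96     30.75
  Δ           3.649    -7.299    -10.95
  eq          6.386     20.66     19.81
  solve Keq expr → x = -3.649; check Q = 5.1920e+05
Then add 2.194 M of G.
Step 3:
                  G         M         C
  init         8.58     20.66     19.81
  Δ         -0.3934    0.7867      1.18
  eq          8.187     21.45     20.99
  solve Keq expr → x = 0.3934; check Q = 5.1920e+05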